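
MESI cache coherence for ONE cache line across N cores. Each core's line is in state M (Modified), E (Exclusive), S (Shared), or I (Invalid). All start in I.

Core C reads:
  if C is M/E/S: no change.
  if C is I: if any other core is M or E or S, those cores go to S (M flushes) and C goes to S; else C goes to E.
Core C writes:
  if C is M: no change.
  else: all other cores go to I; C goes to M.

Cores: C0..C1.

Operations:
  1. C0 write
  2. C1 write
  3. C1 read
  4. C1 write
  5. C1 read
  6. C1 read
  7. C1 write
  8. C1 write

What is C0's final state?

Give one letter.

Answer: I

Derivation:
Op 1: C0 write [C0 write: invalidate none -> C0=M] -> [M,I]
Op 2: C1 write [C1 write: invalidate ['C0=M'] -> C1=M] -> [I,M]
Op 3: C1 read [C1 read: already in M, no change] -> [I,M]
Op 4: C1 write [C1 write: already M (modified), no change] -> [I,M]
Op 5: C1 read [C1 read: already in M, no change] -> [I,M]
Op 6: C1 read [C1 read: already in M, no change] -> [I,M]
Op 7: C1 write [C1 write: already M (modified), no change] -> [I,M]
Op 8: C1 write [C1 write: already M (modified), no change] -> [I,M]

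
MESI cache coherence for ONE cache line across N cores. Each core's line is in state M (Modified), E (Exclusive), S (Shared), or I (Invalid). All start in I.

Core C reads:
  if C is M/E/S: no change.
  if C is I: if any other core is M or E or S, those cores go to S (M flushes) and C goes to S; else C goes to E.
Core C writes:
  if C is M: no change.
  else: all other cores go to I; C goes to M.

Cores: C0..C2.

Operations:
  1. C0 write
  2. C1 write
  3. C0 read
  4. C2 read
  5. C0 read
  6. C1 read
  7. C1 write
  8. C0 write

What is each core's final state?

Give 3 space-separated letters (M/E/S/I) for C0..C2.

Op 1: C0 write [C0 write: invalidate none -> C0=M] -> [M,I,I]
Op 2: C1 write [C1 write: invalidate ['C0=M'] -> C1=M] -> [I,M,I]
Op 3: C0 read [C0 read from I: others=['C1=M'] -> C0=S, others downsized to S] -> [S,S,I]
Op 4: C2 read [C2 read from I: others=['C0=S', 'C1=S'] -> C2=S, others downsized to S] -> [S,S,S]
Op 5: C0 read [C0 read: already in S, no change] -> [S,S,S]
Op 6: C1 read [C1 read: already in S, no change] -> [S,S,S]
Op 7: C1 write [C1 write: invalidate ['C0=S', 'C2=S'] -> C1=M] -> [I,M,I]
Op 8: C0 write [C0 write: invalidate ['C1=M'] -> C0=M] -> [M,I,I]

Answer: M I I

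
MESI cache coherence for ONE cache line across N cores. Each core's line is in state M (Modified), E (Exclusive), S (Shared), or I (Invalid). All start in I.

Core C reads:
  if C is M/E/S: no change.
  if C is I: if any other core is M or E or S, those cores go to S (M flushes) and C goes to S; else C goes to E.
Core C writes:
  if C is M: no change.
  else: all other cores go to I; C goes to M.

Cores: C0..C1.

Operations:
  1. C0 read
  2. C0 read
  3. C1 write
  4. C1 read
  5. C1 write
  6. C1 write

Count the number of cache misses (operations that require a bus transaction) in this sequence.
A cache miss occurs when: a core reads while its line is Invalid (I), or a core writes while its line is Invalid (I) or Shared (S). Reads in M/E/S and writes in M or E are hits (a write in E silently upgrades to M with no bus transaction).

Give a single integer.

Answer: 2

Derivation:
Op 1: C0 read [C0 read from I: no other sharers -> C0=E (exclusive)] -> [E,I] [MISS #1: read from I]
Op 2: C0 read [C0 read: already in E, no change] -> [E,I] [hit: read from E]
Op 3: C1 write [C1 write: invalidate ['C0=E'] -> C1=M] -> [I,M] [MISS #2: write from I]
Op 4: C1 read [C1 read: already in M, no change] -> [I,M] [hit: read from M]
Op 5: C1 write [C1 write: already M (modified), no change] -> [I,M] [hit: write from M]
Op 6: C1 write [C1 write: already M (modified), no change] -> [I,M] [hit: write from M]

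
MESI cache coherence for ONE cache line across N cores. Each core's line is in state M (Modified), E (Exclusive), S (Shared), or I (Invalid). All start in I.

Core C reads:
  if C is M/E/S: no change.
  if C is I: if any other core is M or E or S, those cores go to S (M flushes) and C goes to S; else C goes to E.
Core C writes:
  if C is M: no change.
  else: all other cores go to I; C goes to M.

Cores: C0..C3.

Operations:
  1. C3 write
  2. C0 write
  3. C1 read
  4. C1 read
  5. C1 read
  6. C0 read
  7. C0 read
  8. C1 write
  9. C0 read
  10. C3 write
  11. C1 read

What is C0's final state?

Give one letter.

Answer: I

Derivation:
Op 1: C3 write [C3 write: invalidate none -> C3=M] -> [I,I,I,M]
Op 2: C0 write [C0 write: invalidate ['C3=M'] -> C0=M] -> [M,I,I,I]
Op 3: C1 read [C1 read from I: others=['C0=M'] -> C1=S, others downsized to S] -> [S,S,I,I]
Op 4: C1 read [C1 read: already in S, no change] -> [S,S,I,I]
Op 5: C1 read [C1 read: already in S, no change] -> [S,S,I,I]
Op 6: C0 read [C0 read: already in S, no change] -> [S,S,I,I]
Op 7: C0 read [C0 read: already in S, no change] -> [S,S,I,I]
Op 8: C1 write [C1 write: invalidate ['C0=S'] -> C1=M] -> [I,M,I,I]
Op 9: C0 read [C0 read from I: others=['C1=M'] -> C0=S, others downsized to S] -> [S,S,I,I]
Op 10: C3 write [C3 write: invalidate ['C0=S', 'C1=S'] -> C3=M] -> [I,I,I,M]
Op 11: C1 read [C1 read from I: others=['C3=M'] -> C1=S, others downsized to S] -> [I,S,I,S]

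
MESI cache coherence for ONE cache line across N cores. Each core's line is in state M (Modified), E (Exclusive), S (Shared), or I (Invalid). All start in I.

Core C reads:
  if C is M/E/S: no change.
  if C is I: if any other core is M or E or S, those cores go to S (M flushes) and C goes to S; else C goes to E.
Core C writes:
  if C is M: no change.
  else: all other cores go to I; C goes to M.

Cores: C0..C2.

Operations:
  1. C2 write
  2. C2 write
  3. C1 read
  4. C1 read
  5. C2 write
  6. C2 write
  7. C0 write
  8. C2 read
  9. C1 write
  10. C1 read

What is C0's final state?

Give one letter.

Op 1: C2 write [C2 write: invalidate none -> C2=M] -> [I,I,M]
Op 2: C2 write [C2 write: already M (modified), no change] -> [I,I,M]
Op 3: C1 read [C1 read from I: others=['C2=M'] -> C1=S, others downsized to S] -> [I,S,S]
Op 4: C1 read [C1 read: already in S, no change] -> [I,S,S]
Op 5: C2 write [C2 write: invalidate ['C1=S'] -> C2=M] -> [I,I,M]
Op 6: C2 write [C2 write: already M (modified), no change] -> [I,I,M]
Op 7: C0 write [C0 write: invalidate ['C2=M'] -> C0=M] -> [M,I,I]
Op 8: C2 read [C2 read from I: others=['C0=M'] -> C2=S, others downsized to S] -> [S,I,S]
Op 9: C1 write [C1 write: invalidate ['C0=S', 'C2=S'] -> C1=M] -> [I,M,I]
Op 10: C1 read [C1 read: already in M, no change] -> [I,M,I]

Answer: I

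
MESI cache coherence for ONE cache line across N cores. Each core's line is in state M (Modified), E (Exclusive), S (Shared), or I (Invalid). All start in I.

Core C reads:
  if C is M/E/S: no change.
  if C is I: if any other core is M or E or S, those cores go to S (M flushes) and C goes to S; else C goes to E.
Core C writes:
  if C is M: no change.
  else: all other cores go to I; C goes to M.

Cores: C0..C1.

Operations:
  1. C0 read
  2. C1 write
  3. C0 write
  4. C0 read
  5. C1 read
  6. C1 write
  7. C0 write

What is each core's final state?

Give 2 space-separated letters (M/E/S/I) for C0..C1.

Answer: M I

Derivation:
Op 1: C0 read [C0 read from I: no other sharers -> C0=E (exclusive)] -> [E,I]
Op 2: C1 write [C1 write: invalidate ['C0=E'] -> C1=M] -> [I,M]
Op 3: C0 write [C0 write: invalidate ['C1=M'] -> C0=M] -> [M,I]
Op 4: C0 read [C0 read: already in M, no change] -> [M,I]
Op 5: C1 read [C1 read from I: others=['C0=M'] -> C1=S, others downsized to S] -> [S,S]
Op 6: C1 write [C1 write: invalidate ['C0=S'] -> C1=M] -> [I,M]
Op 7: C0 write [C0 write: invalidate ['C1=M'] -> C0=M] -> [M,I]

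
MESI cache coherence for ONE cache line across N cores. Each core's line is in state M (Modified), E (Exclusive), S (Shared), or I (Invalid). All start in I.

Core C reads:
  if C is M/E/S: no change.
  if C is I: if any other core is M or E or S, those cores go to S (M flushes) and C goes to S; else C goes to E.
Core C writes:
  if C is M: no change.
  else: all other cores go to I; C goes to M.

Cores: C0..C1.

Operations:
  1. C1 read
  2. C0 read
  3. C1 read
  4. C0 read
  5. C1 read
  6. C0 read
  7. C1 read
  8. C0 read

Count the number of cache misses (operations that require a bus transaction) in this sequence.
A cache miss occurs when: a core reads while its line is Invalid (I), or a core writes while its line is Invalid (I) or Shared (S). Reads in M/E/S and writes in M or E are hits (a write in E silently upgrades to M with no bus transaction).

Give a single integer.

Answer: 2

Derivation:
Op 1: C1 read [C1 read from I: no other sharers -> C1=E (exclusive)] -> [I,E] [MISS #1: read from I]
Op 2: C0 read [C0 read from I: others=['C1=E'] -> C0=S, others downsized to S] -> [S,S] [MISS #2: read from I]
Op 3: C1 read [C1 read: already in S, no change] -> [S,S] [hit: read from S]
Op 4: C0 read [C0 read: already in S, no change] -> [S,S] [hit: read from S]
Op 5: C1 read [C1 read: already in S, no change] -> [S,S] [hit: read from S]
Op 6: C0 read [C0 read: already in S, no change] -> [S,S] [hit: read from S]
Op 7: C1 read [C1 read: already in S, no change] -> [S,S] [hit: read from S]
Op 8: C0 read [C0 read: already in S, no change] -> [S,S] [hit: read from S]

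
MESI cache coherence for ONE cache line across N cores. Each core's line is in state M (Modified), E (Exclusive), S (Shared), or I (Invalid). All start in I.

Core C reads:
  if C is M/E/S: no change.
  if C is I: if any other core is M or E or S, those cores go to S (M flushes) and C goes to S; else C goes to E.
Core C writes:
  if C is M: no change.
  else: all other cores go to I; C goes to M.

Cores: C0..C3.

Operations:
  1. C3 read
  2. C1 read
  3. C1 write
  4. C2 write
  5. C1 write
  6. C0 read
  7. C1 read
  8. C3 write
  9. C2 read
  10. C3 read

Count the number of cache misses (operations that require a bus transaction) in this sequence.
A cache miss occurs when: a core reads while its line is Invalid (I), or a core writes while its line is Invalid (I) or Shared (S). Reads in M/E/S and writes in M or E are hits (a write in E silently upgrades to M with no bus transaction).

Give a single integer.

Op 1: C3 read [C3 read from I: no other sharers -> C3=E (exclusive)] -> [I,I,I,E] [MISS #1: read from I]
Op 2: C1 read [C1 read from I: others=['C3=E'] -> C1=S, others downsized to S] -> [I,S,I,S] [MISS #2: read from I]
Op 3: C1 write [C1 write: invalidate ['C3=S'] -> C1=M] -> [I,M,I,I] [MISS #3: write from S]
Op 4: C2 write [C2 write: invalidate ['C1=M'] -> C2=M] -> [I,I,M,I] [MISS #4: write from I]
Op 5: C1 write [C1 write: invalidate ['C2=M'] -> C1=M] -> [I,M,I,I] [MISS #5: write from I]
Op 6: C0 read [C0 read from I: others=['C1=M'] -> C0=S, others downsized to S] -> [S,S,I,I] [MISS #6: read from I]
Op 7: C1 read [C1 read: already in S, no change] -> [S,S,I,I] [hit: read from S]
Op 8: C3 write [C3 write: invalidate ['C0=S', 'C1=S'] -> C3=M] -> [I,I,I,M] [MISS #7: write from I]
Op 9: C2 read [C2 read from I: others=['C3=M'] -> C2=S, others downsized to S] -> [I,I,S,S] [MISS #8: read from I]
Op 10: C3 read [C3 read: already in S, no change] -> [I,I,S,S] [hit: read from S]

Answer: 8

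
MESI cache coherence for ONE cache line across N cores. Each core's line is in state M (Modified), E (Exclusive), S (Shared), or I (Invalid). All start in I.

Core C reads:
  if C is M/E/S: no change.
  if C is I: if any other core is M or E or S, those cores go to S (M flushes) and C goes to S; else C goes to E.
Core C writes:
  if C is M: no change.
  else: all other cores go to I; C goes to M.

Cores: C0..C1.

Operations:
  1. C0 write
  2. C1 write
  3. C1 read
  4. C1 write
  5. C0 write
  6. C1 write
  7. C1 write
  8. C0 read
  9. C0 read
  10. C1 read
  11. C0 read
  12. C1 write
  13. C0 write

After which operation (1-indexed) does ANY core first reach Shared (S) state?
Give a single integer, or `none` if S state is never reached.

Op 1: C0 write [C0 write: invalidate none -> C0=M] -> [M,I]
Op 2: C1 write [C1 write: invalidate ['C0=M'] -> C1=M] -> [I,M]
Op 3: C1 read [C1 read: already in M, no change] -> [I,M]
Op 4: C1 write [C1 write: already M (modified), no change] -> [I,M]
Op 5: C0 write [C0 write: invalidate ['C1=M'] -> C0=M] -> [M,I]
Op 6: C1 write [C1 write: invalidate ['C0=M'] -> C1=M] -> [I,M]
Op 7: C1 write [C1 write: already M (modified), no change] -> [I,M]
Op 8: C0 read [C0 read from I: others=['C1=M'] -> C0=S, others downsized to S] -> [S,S]
  -> First S state at op 8; remaining ops need not be traced.

Answer: 8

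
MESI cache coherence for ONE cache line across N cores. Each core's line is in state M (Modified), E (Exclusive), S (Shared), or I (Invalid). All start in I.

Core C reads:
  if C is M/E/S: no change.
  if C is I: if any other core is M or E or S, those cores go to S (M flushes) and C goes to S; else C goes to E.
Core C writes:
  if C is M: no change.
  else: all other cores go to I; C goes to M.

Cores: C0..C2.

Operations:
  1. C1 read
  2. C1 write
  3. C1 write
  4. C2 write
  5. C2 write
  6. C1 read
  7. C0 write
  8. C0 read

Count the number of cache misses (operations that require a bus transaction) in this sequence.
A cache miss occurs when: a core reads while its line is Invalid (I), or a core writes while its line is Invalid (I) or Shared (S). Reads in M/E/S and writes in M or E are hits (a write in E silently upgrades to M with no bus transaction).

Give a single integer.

Answer: 4

Derivation:
Op 1: C1 read [C1 read from I: no other sharers -> C1=E (exclusive)] -> [I,E,I] [MISS #1: read from I]
Op 2: C1 write [C1 write: invalidate none -> C1=M] -> [I,M,I] [hit: write from E is a silent E->M upgrade, no bus transaction]
Op 3: C1 write [C1 write: already M (modified), no change] -> [I,M,I] [hit: write from M]
Op 4: C2 write [C2 write: invalidate ['C1=M'] -> C2=M] -> [I,I,M] [MISS #2: write from I]
Op 5: C2 write [C2 write: already M (modified), no change] -> [I,I,M] [hit: write from M]
Op 6: C1 read [C1 read from I: others=['C2=M'] -> C1=S, others downsized to S] -> [I,S,S] [MISS #3: read from I]
Op 7: C0 write [C0 write: invalidate ['C1=S', 'C2=S'] -> C0=M] -> [M,I,I] [MISS #4: write from I]
Op 8: C0 read [C0 read: already in M, no change] -> [M,I,I] [hit: read from M]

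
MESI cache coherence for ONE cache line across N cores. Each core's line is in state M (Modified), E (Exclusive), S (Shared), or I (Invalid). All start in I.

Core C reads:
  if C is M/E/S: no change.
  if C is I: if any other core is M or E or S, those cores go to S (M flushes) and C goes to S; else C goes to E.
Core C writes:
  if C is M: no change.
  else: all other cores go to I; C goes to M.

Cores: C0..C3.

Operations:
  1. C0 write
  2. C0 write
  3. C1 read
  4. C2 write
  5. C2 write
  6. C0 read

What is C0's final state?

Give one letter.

Answer: S

Derivation:
Op 1: C0 write [C0 write: invalidate none -> C0=M] -> [M,I,I,I]
Op 2: C0 write [C0 write: already M (modified), no change] -> [M,I,I,I]
Op 3: C1 read [C1 read from I: others=['C0=M'] -> C1=S, others downsized to S] -> [S,S,I,I]
Op 4: C2 write [C2 write: invalidate ['C0=S', 'C1=S'] -> C2=M] -> [I,I,M,I]
Op 5: C2 write [C2 write: already M (modified), no change] -> [I,I,M,I]
Op 6: C0 read [C0 read from I: others=['C2=M'] -> C0=S, others downsized to S] -> [S,I,S,I]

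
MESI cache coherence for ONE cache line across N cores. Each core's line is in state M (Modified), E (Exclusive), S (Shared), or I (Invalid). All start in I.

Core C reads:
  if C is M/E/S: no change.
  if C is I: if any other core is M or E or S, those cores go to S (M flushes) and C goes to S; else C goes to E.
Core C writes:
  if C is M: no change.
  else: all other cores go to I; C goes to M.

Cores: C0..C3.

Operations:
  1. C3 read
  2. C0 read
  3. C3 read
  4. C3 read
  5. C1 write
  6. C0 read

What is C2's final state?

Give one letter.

Op 1: C3 read [C3 read from I: no other sharers -> C3=E (exclusive)] -> [I,I,I,E]
Op 2: C0 read [C0 read from I: others=['C3=E'] -> C0=S, others downsized to S] -> [S,I,I,S]
Op 3: C3 read [C3 read: already in S, no change] -> [S,I,I,S]
Op 4: C3 read [C3 read: already in S, no change] -> [S,I,I,S]
Op 5: C1 write [C1 write: invalidate ['C0=S', 'C3=S'] -> C1=M] -> [I,M,I,I]
Op 6: C0 read [C0 read from I: others=['C1=M'] -> C0=S, others downsized to S] -> [S,S,I,I]

Answer: I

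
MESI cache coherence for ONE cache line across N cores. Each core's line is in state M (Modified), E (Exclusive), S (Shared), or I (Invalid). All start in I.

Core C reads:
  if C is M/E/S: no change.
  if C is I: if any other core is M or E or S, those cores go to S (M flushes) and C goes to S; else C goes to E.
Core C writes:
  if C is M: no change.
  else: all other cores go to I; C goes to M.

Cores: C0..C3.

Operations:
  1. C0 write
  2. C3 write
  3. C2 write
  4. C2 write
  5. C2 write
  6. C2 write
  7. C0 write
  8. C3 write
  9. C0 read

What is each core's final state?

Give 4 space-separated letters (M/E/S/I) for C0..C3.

Answer: S I I S

Derivation:
Op 1: C0 write [C0 write: invalidate none -> C0=M] -> [M,I,I,I]
Op 2: C3 write [C3 write: invalidate ['C0=M'] -> C3=M] -> [I,I,I,M]
Op 3: C2 write [C2 write: invalidate ['C3=M'] -> C2=M] -> [I,I,M,I]
Op 4: C2 write [C2 write: already M (modified), no change] -> [I,I,M,I]
Op 5: C2 write [C2 write: already M (modified), no change] -> [I,I,M,I]
Op 6: C2 write [C2 write: already M (modified), no change] -> [I,I,M,I]
Op 7: C0 write [C0 write: invalidate ['C2=M'] -> C0=M] -> [M,I,I,I]
Op 8: C3 write [C3 write: invalidate ['C0=M'] -> C3=M] -> [I,I,I,M]
Op 9: C0 read [C0 read from I: others=['C3=M'] -> C0=S, others downsized to S] -> [S,I,I,S]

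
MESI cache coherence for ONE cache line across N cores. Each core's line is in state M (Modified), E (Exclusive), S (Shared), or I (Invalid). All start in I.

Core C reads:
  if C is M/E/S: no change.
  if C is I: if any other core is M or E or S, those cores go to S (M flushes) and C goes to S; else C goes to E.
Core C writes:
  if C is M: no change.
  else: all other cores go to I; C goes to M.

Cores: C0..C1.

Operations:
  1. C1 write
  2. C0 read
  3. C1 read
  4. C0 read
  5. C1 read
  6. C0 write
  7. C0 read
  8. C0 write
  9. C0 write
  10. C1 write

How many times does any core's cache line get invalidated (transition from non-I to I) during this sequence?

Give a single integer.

Answer: 2

Derivation:
Op 1: C1 write [C1 write: invalidate none -> C1=M] -> [I,M] (invalidations this op: 0; running total: 0)
Op 2: C0 read [C0 read from I: others=['C1=M'] -> C0=S, others downsized to S] -> [S,S] (invalidations this op: 0; running total: 0)
Op 3: C1 read [C1 read: already in S, no change] -> [S,S] (invalidations this op: 0; running total: 0)
Op 4: C0 read [C0 read: already in S, no change] -> [S,S] (invalidations this op: 0; running total: 0)
Op 5: C1 read [C1 read: already in S, no change] -> [S,S] (invalidations this op: 0; running total: 0)
Op 6: C0 write [C0 write: invalidate ['C1=S'] -> C0=M] -> [M,I] (invalidations this op: 1; running total: 1)
Op 7: C0 read [C0 read: already in M, no change] -> [M,I] (invalidations this op: 0; running total: 1)
Op 8: C0 write [C0 write: already M (modified), no change] -> [M,I] (invalidations this op: 0; running total: 1)
Op 9: C0 write [C0 write: already M (modified), no change] -> [M,I] (invalidations this op: 0; running total: 1)
Op 10: C1 write [C1 write: invalidate ['C0=M'] -> C1=M] -> [I,M] (invalidations this op: 1; running total: 2)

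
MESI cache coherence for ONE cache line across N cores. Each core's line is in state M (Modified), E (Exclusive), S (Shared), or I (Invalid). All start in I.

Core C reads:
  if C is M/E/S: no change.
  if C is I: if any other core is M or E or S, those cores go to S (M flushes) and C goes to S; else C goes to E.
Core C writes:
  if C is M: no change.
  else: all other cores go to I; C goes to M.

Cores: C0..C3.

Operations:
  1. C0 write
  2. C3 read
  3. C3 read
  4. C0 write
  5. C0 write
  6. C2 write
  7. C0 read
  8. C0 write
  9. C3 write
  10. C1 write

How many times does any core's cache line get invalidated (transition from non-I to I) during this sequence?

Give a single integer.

Answer: 5

Derivation:
Op 1: C0 write [C0 write: invalidate none -> C0=M] -> [M,I,I,I] (invalidations this op: 0; running total: 0)
Op 2: C3 read [C3 read from I: others=['C0=M'] -> C3=S, others downsized to S] -> [S,I,I,S] (invalidations this op: 0; running total: 0)
Op 3: C3 read [C3 read: already in S, no change] -> [S,I,I,S] (invalidations this op: 0; running total: 0)
Op 4: C0 write [C0 write: invalidate ['C3=S'] -> C0=M] -> [M,I,I,I] (invalidations this op: 1; running total: 1)
Op 5: C0 write [C0 write: already M (modified), no change] -> [M,I,I,I] (invalidations this op: 0; running total: 1)
Op 6: C2 write [C2 write: invalidate ['C0=M'] -> C2=M] -> [I,I,M,I] (invalidations this op: 1; running total: 2)
Op 7: C0 read [C0 read from I: others=['C2=M'] -> C0=S, others downsized to S] -> [S,I,S,I] (invalidations this op: 0; running total: 2)
Op 8: C0 write [C0 write: invalidate ['C2=S'] -> C0=M] -> [M,I,I,I] (invalidations this op: 1; running total: 3)
Op 9: C3 write [C3 write: invalidate ['C0=M'] -> C3=M] -> [I,I,I,M] (invalidations this op: 1; running total: 4)
Op 10: C1 write [C1 write: invalidate ['C3=M'] -> C1=M] -> [I,M,I,I] (invalidations this op: 1; running total: 5)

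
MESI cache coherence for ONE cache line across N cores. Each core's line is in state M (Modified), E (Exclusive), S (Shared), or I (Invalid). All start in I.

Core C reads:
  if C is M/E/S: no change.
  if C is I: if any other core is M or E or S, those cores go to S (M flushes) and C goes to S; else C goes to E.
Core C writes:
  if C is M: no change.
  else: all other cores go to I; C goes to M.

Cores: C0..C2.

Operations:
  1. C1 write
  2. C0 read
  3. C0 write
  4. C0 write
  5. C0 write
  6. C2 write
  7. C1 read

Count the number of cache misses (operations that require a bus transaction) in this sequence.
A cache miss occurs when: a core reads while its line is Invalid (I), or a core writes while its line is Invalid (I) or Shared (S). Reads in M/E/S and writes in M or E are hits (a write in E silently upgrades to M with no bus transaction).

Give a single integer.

Op 1: C1 write [C1 write: invalidate none -> C1=M] -> [I,M,I] [MISS #1: write from I]
Op 2: C0 read [C0 read from I: others=['C1=M'] -> C0=S, others downsized to S] -> [S,S,I] [MISS #2: read from I]
Op 3: C0 write [C0 write: invalidate ['C1=S'] -> C0=M] -> [M,I,I] [MISS #3: write from S]
Op 4: C0 write [C0 write: already M (modified), no change] -> [M,I,I] [hit: write from M]
Op 5: C0 write [C0 write: already M (modified), no change] -> [M,I,I] [hit: write from M]
Op 6: C2 write [C2 write: invalidate ['C0=M'] -> C2=M] -> [I,I,M] [MISS #4: write from I]
Op 7: C1 read [C1 read from I: others=['C2=M'] -> C1=S, others downsized to S] -> [I,S,S] [MISS #5: read from I]

Answer: 5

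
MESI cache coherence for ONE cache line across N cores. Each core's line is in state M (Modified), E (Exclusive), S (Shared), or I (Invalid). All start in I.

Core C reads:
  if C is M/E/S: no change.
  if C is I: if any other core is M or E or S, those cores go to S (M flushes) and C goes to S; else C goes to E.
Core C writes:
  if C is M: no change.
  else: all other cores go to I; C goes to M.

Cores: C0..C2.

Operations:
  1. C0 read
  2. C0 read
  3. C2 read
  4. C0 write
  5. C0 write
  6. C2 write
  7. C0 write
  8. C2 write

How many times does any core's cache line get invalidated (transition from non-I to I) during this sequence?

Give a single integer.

Op 1: C0 read [C0 read from I: no other sharers -> C0=E (exclusive)] -> [E,I,I] (invalidations this op: 0; running total: 0)
Op 2: C0 read [C0 read: already in E, no change] -> [E,I,I] (invalidations this op: 0; running total: 0)
Op 3: C2 read [C2 read from I: others=['C0=E'] -> C2=S, others downsized to S] -> [S,I,S] (invalidations this op: 0; running total: 0)
Op 4: C0 write [C0 write: invalidate ['C2=S'] -> C0=M] -> [M,I,I] (invalidations this op: 1; running total: 1)
Op 5: C0 write [C0 write: already M (modified), no change] -> [M,I,I] (invalidations this op: 0; running total: 1)
Op 6: C2 write [C2 write: invalidate ['C0=M'] -> C2=M] -> [I,I,M] (invalidations this op: 1; running total: 2)
Op 7: C0 write [C0 write: invalidate ['C2=M'] -> C0=M] -> [M,I,I] (invalidations this op: 1; running total: 3)
Op 8: C2 write [C2 write: invalidate ['C0=M'] -> C2=M] -> [I,I,M] (invalidations this op: 1; running total: 4)

Answer: 4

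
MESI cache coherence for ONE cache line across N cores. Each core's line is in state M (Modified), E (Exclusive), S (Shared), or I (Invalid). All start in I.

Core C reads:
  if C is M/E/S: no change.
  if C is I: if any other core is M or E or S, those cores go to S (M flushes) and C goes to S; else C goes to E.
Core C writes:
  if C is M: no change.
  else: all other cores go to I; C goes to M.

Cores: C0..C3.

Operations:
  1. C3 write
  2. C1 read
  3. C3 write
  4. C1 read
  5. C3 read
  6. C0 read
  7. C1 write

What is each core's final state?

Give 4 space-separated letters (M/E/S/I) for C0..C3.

Answer: I M I I

Derivation:
Op 1: C3 write [C3 write: invalidate none -> C3=M] -> [I,I,I,M]
Op 2: C1 read [C1 read from I: others=['C3=M'] -> C1=S, others downsized to S] -> [I,S,I,S]
Op 3: C3 write [C3 write: invalidate ['C1=S'] -> C3=M] -> [I,I,I,M]
Op 4: C1 read [C1 read from I: others=['C3=M'] -> C1=S, others downsized to S] -> [I,S,I,S]
Op 5: C3 read [C3 read: already in S, no change] -> [I,S,I,S]
Op 6: C0 read [C0 read from I: others=['C1=S', 'C3=S'] -> C0=S, others downsized to S] -> [S,S,I,S]
Op 7: C1 write [C1 write: invalidate ['C0=S', 'C3=S'] -> C1=M] -> [I,M,I,I]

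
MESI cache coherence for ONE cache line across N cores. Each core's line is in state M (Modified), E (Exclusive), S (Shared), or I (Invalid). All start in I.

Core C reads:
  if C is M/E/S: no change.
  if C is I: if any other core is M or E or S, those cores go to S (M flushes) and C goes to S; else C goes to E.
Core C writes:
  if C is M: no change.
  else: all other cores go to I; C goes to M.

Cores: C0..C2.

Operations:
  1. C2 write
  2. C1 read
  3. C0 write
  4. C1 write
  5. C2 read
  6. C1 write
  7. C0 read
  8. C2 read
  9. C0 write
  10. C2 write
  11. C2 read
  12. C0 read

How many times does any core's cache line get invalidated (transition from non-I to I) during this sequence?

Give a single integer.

Op 1: C2 write [C2 write: invalidate none -> C2=M] -> [I,I,M] (invalidations this op: 0; running total: 0)
Op 2: C1 read [C1 read from I: others=['C2=M'] -> C1=S, others downsized to S] -> [I,S,S] (invalidations this op: 0; running total: 0)
Op 3: C0 write [C0 write: invalidate ['C1=S', 'C2=S'] -> C0=M] -> [M,I,I] (invalidations this op: 2; running total: 2)
Op 4: C1 write [C1 write: invalidate ['C0=M'] -> C1=M] -> [I,M,I] (invalidations this op: 1; running total: 3)
Op 5: C2 read [C2 read from I: others=['C1=M'] -> C2=S, others downsized to S] -> [I,S,S] (invalidations this op: 0; running total: 3)
Op 6: C1 write [C1 write: invalidate ['C2=S'] -> C1=M] -> [I,M,I] (invalidations this op: 1; running total: 4)
Op 7: C0 read [C0 read from I: others=['C1=M'] -> C0=S, others downsized to S] -> [S,S,I] (invalidations this op: 0; running total: 4)
Op 8: C2 read [C2 read from I: others=['C0=S', 'C1=S'] -> C2=S, others downsized to S] -> [S,S,S] (invalidations this op: 0; running total: 4)
Op 9: C0 write [C0 write: invalidate ['C1=S', 'C2=S'] -> C0=M] -> [M,I,I] (invalidations this op: 2; running total: 6)
Op 10: C2 write [C2 write: invalidate ['C0=M'] -> C2=M] -> [I,I,M] (invalidations this op: 1; running total: 7)
Op 11: C2 read [C2 read: already in M, no change] -> [I,I,M] (invalidations this op: 0; running total: 7)
Op 12: C0 read [C0 read from I: others=['C2=M'] -> C0=S, others downsized to S] -> [S,I,S] (invalidations this op: 0; running total: 7)

Answer: 7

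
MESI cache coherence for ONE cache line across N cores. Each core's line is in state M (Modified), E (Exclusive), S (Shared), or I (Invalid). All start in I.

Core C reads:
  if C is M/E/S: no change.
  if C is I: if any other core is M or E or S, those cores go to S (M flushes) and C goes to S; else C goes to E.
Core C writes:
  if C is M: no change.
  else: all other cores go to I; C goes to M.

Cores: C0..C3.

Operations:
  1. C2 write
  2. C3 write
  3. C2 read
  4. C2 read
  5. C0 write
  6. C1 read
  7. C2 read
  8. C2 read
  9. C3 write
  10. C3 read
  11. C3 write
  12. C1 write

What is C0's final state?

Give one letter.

Op 1: C2 write [C2 write: invalidate none -> C2=M] -> [I,I,M,I]
Op 2: C3 write [C3 write: invalidate ['C2=M'] -> C3=M] -> [I,I,I,M]
Op 3: C2 read [C2 read from I: others=['C3=M'] -> C2=S, others downsized to S] -> [I,I,S,S]
Op 4: C2 read [C2 read: already in S, no change] -> [I,I,S,S]
Op 5: C0 write [C0 write: invalidate ['C2=S', 'C3=S'] -> C0=M] -> [M,I,I,I]
Op 6: C1 read [C1 read from I: others=['C0=M'] -> C1=S, others downsized to S] -> [S,S,I,I]
Op 7: C2 read [C2 read from I: others=['C0=S', 'C1=S'] -> C2=S, others downsized to S] -> [S,S,S,I]
Op 8: C2 read [C2 read: already in S, no change] -> [S,S,S,I]
Op 9: C3 write [C3 write: invalidate ['C0=S', 'C1=S', 'C2=S'] -> C3=M] -> [I,I,I,M]
Op 10: C3 read [C3 read: already in M, no change] -> [I,I,I,M]
Op 11: C3 write [C3 write: already M (modified), no change] -> [I,I,I,M]
Op 12: C1 write [C1 write: invalidate ['C3=M'] -> C1=M] -> [I,M,I,I]

Answer: I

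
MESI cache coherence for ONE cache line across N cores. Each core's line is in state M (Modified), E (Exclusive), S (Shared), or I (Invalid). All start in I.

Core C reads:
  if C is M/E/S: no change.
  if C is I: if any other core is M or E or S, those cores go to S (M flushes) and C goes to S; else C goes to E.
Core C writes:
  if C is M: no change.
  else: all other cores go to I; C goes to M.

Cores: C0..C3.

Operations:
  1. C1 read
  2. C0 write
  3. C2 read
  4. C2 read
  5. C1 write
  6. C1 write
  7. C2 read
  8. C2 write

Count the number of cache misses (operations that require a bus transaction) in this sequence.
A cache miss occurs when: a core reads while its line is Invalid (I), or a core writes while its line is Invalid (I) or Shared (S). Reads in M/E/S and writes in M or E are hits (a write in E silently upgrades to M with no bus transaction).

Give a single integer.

Answer: 6

Derivation:
Op 1: C1 read [C1 read from I: no other sharers -> C1=E (exclusive)] -> [I,E,I,I] [MISS #1: read from I]
Op 2: C0 write [C0 write: invalidate ['C1=E'] -> C0=M] -> [M,I,I,I] [MISS #2: write from I]
Op 3: C2 read [C2 read from I: others=['C0=M'] -> C2=S, others downsized to S] -> [S,I,S,I] [MISS #3: read from I]
Op 4: C2 read [C2 read: already in S, no change] -> [S,I,S,I] [hit: read from S]
Op 5: C1 write [C1 write: invalidate ['C0=S', 'C2=S'] -> C1=M] -> [I,M,I,I] [MISS #4: write from I]
Op 6: C1 write [C1 write: already M (modified), no change] -> [I,M,I,I] [hit: write from M]
Op 7: C2 read [C2 read from I: others=['C1=M'] -> C2=S, others downsized to S] -> [I,S,S,I] [MISS #5: read from I]
Op 8: C2 write [C2 write: invalidate ['C1=S'] -> C2=M] -> [I,I,M,I] [MISS #6: write from S]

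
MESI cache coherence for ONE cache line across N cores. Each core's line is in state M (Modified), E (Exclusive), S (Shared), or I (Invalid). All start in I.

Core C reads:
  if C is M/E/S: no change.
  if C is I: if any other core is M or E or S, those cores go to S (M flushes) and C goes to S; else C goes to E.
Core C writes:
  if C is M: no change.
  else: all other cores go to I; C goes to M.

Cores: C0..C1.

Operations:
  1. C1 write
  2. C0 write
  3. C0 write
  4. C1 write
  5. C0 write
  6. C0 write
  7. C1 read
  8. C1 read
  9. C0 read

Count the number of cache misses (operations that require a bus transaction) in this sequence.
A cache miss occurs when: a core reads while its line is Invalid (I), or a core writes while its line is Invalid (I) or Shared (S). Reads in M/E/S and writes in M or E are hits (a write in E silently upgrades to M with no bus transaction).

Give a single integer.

Op 1: C1 write [C1 write: invalidate none -> C1=M] -> [I,M] [MISS #1: write from I]
Op 2: C0 write [C0 write: invalidate ['C1=M'] -> C0=M] -> [M,I] [MISS #2: write from I]
Op 3: C0 write [C0 write: already M (modified), no change] -> [M,I] [hit: write from M]
Op 4: C1 write [C1 write: invalidate ['C0=M'] -> C1=M] -> [I,M] [MISS #3: write from I]
Op 5: C0 write [C0 write: invalidate ['C1=M'] -> C0=M] -> [M,I] [MISS #4: write from I]
Op 6: C0 write [C0 write: already M (modified), no change] -> [M,I] [hit: write from M]
Op 7: C1 read [C1 read from I: others=['C0=M'] -> C1=S, others downsized to S] -> [S,S] [MISS #5: read from I]
Op 8: C1 read [C1 read: already in S, no change] -> [S,S] [hit: read from S]
Op 9: C0 read [C0 read: already in S, no change] -> [S,S] [hit: read from S]

Answer: 5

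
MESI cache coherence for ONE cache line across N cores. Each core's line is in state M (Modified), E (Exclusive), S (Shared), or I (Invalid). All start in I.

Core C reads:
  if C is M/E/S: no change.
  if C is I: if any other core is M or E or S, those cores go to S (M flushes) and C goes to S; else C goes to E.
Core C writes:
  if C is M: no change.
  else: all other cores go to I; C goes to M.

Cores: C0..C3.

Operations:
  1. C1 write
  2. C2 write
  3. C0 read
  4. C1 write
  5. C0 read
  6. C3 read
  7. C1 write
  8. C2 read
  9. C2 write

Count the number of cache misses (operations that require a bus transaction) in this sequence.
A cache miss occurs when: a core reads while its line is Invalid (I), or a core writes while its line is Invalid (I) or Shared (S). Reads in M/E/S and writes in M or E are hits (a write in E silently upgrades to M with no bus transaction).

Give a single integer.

Op 1: C1 write [C1 write: invalidate none -> C1=M] -> [I,M,I,I] [MISS #1: write from I]
Op 2: C2 write [C2 write: invalidate ['C1=M'] -> C2=M] -> [I,I,M,I] [MISS #2: write from I]
Op 3: C0 read [C0 read from I: others=['C2=M'] -> C0=S, others downsized to S] -> [S,I,S,I] [MISS #3: read from I]
Op 4: C1 write [C1 write: invalidate ['C0=S', 'C2=S'] -> C1=M] -> [I,M,I,I] [MISS #4: write from I]
Op 5: C0 read [C0 read from I: others=['C1=M'] -> C0=S, others downsized to S] -> [S,S,I,I] [MISS #5: read from I]
Op 6: C3 read [C3 read from I: others=['C0=S', 'C1=S'] -> C3=S, others downsized to S] -> [S,S,I,S] [MISS #6: read from I]
Op 7: C1 write [C1 write: invalidate ['C0=S', 'C3=S'] -> C1=M] -> [I,M,I,I] [MISS #7: write from S]
Op 8: C2 read [C2 read from I: others=['C1=M'] -> C2=S, others downsized to S] -> [I,S,S,I] [MISS #8: read from I]
Op 9: C2 write [C2 write: invalidate ['C1=S'] -> C2=M] -> [I,I,M,I] [MISS #9: write from S]

Answer: 9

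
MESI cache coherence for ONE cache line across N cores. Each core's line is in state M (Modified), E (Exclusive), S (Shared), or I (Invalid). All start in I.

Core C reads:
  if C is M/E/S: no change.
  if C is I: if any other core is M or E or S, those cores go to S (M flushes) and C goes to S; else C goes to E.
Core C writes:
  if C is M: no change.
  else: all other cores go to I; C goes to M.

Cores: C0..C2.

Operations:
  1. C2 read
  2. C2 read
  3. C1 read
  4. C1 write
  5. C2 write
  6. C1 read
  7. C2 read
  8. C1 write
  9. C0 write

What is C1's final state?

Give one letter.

Op 1: C2 read [C2 read from I: no other sharers -> C2=E (exclusive)] -> [I,I,E]
Op 2: C2 read [C2 read: already in E, no change] -> [I,I,E]
Op 3: C1 read [C1 read from I: others=['C2=E'] -> C1=S, others downsized to S] -> [I,S,S]
Op 4: C1 write [C1 write: invalidate ['C2=S'] -> C1=M] -> [I,M,I]
Op 5: C2 write [C2 write: invalidate ['C1=M'] -> C2=M] -> [I,I,M]
Op 6: C1 read [C1 read from I: others=['C2=M'] -> C1=S, others downsized to S] -> [I,S,S]
Op 7: C2 read [C2 read: already in S, no change] -> [I,S,S]
Op 8: C1 write [C1 write: invalidate ['C2=S'] -> C1=M] -> [I,M,I]
Op 9: C0 write [C0 write: invalidate ['C1=M'] -> C0=M] -> [M,I,I]

Answer: I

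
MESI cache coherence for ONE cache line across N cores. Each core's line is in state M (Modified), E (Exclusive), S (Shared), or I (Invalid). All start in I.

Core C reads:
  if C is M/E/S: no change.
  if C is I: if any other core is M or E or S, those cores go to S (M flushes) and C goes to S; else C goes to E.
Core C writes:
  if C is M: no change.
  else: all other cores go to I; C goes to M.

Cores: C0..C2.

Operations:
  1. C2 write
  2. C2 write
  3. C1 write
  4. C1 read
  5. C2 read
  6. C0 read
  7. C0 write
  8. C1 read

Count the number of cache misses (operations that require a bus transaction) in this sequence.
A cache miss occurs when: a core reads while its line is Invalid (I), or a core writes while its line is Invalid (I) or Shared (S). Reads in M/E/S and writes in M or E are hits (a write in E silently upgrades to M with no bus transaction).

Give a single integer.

Answer: 6

Derivation:
Op 1: C2 write [C2 write: invalidate none -> C2=M] -> [I,I,M] [MISS #1: write from I]
Op 2: C2 write [C2 write: already M (modified), no change] -> [I,I,M] [hit: write from M]
Op 3: C1 write [C1 write: invalidate ['C2=M'] -> C1=M] -> [I,M,I] [MISS #2: write from I]
Op 4: C1 read [C1 read: already in M, no change] -> [I,M,I] [hit: read from M]
Op 5: C2 read [C2 read from I: others=['C1=M'] -> C2=S, others downsized to S] -> [I,S,S] [MISS #3: read from I]
Op 6: C0 read [C0 read from I: others=['C1=S', 'C2=S'] -> C0=S, others downsized to S] -> [S,S,S] [MISS #4: read from I]
Op 7: C0 write [C0 write: invalidate ['C1=S', 'C2=S'] -> C0=M] -> [M,I,I] [MISS #5: write from S]
Op 8: C1 read [C1 read from I: others=['C0=M'] -> C1=S, others downsized to S] -> [S,S,I] [MISS #6: read from I]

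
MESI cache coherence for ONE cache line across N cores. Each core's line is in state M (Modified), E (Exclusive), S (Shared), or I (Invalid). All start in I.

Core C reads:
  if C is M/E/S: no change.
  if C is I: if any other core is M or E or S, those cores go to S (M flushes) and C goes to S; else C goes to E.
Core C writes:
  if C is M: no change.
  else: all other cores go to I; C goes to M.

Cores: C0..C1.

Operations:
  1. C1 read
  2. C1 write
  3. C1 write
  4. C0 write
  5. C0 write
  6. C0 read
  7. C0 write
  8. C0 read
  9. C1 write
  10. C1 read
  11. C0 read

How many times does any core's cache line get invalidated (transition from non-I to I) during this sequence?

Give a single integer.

Op 1: C1 read [C1 read from I: no other sharers -> C1=E (exclusive)] -> [I,E] (invalidations this op: 0; running total: 0)
Op 2: C1 write [C1 write: invalidate none -> C1=M] -> [I,M] (invalidations this op: 0; running total: 0)
Op 3: C1 write [C1 write: already M (modified), no change] -> [I,M] (invalidations this op: 0; running total: 0)
Op 4: C0 write [C0 write: invalidate ['C1=M'] -> C0=M] -> [M,I] (invalidations this op: 1; running total: 1)
Op 5: C0 write [C0 write: already M (modified), no change] -> [M,I] (invalidations this op: 0; running total: 1)
Op 6: C0 read [C0 read: already in M, no change] -> [M,I] (invalidations this op: 0; running total: 1)
Op 7: C0 write [C0 write: already M (modified), no change] -> [M,I] (invalidations this op: 0; running total: 1)
Op 8: C0 read [C0 read: already in M, no change] -> [M,I] (invalidations this op: 0; running total: 1)
Op 9: C1 write [C1 write: invalidate ['C0=M'] -> C1=M] -> [I,M] (invalidations this op: 1; running total: 2)
Op 10: C1 read [C1 read: already in M, no change] -> [I,M] (invalidations this op: 0; running total: 2)
Op 11: C0 read [C0 read from I: others=['C1=M'] -> C0=S, others downsized to S] -> [S,S] (invalidations this op: 0; running total: 2)

Answer: 2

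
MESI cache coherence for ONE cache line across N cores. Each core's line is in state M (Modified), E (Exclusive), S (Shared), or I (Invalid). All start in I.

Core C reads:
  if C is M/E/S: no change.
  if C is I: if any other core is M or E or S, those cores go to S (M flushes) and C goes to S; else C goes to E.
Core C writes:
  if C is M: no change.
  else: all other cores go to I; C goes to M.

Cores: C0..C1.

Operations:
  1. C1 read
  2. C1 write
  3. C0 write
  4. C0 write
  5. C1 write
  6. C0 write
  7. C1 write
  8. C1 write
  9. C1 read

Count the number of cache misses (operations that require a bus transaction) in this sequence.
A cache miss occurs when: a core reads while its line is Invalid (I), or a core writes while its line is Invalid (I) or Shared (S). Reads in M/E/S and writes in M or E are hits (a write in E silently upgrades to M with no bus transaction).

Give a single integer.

Answer: 5

Derivation:
Op 1: C1 read [C1 read from I: no other sharers -> C1=E (exclusive)] -> [I,E] [MISS #1: read from I]
Op 2: C1 write [C1 write: invalidate none -> C1=M] -> [I,M] [hit: write from E is a silent E->M upgrade, no bus transaction]
Op 3: C0 write [C0 write: invalidate ['C1=M'] -> C0=M] -> [M,I] [MISS #2: write from I]
Op 4: C0 write [C0 write: already M (modified), no change] -> [M,I] [hit: write from M]
Op 5: C1 write [C1 write: invalidate ['C0=M'] -> C1=M] -> [I,M] [MISS #3: write from I]
Op 6: C0 write [C0 write: invalidate ['C1=M'] -> C0=M] -> [M,I] [MISS #4: write from I]
Op 7: C1 write [C1 write: invalidate ['C0=M'] -> C1=M] -> [I,M] [MISS #5: write from I]
Op 8: C1 write [C1 write: already M (modified), no change] -> [I,M] [hit: write from M]
Op 9: C1 read [C1 read: already in M, no change] -> [I,M] [hit: read from M]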